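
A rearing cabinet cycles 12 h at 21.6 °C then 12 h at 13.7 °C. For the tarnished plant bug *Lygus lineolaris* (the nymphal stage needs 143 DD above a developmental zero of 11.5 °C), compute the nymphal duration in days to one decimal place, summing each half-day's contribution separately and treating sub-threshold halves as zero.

Day half: max(0, 21.6 − 11.5) × 0.5 = 10.1 × 0.5 = 5.05 DD.
Night half: max(0, 13.7 − 11.5) × 0.5 = 2.2 × 0.5 = 1.10 DD.
Per 24 h: 6.15 DD/day.
Duration = 143 / 6.15 = 23.252 ≈ 23.3 days.

23.3 days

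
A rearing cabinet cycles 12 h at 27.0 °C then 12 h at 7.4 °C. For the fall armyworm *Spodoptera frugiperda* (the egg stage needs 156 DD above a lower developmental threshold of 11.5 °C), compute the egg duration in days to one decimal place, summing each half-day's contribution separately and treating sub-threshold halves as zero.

20.1 days

Day half: max(0, 27.0 − 11.5) × 0.5 = 15.5 × 0.5 = 7.75 DD.
Night half: max(0, 7.4 − 11.5) × 0.5 = 0.0 × 0.5 = 0.00 DD.
Per 24 h: 7.75 DD/day.
Duration = 156 / 7.75 = 20.129 ≈ 20.1 days.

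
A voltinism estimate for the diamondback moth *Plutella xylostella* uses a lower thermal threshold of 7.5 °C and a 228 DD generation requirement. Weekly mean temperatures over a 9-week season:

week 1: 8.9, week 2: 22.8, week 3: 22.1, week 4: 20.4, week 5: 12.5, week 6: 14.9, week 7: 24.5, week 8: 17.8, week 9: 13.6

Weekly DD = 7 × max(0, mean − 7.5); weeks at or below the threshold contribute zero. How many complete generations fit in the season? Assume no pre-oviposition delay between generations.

2 generations

Weekly DD (7 × max(0, T̄ − 7.5)): 9.8, 107.1, 102.2, 90.3, 35.0, 51.8, 119.0, 72.1, 42.7.
Season total = 630.0 DD.
Complete generations = ⌊630.0 / 228⌋ = 2.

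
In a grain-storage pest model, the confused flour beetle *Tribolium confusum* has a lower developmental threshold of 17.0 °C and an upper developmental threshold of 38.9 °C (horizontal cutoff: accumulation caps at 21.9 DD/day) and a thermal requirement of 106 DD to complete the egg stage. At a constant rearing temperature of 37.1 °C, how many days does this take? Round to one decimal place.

5.3 days

Daily accumulation = 37.1 − 17.0 = 20.1 DD/day.
Duration = 106 / 20.1 = 5.274 ≈ 5.3 days.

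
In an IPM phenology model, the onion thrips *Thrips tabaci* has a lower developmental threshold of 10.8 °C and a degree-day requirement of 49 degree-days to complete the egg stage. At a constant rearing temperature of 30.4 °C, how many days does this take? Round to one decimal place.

2.5 days

Daily accumulation = 30.4 − 10.8 = 19.6 DD/day.
Duration = 49 / 19.6 = 2.500 ≈ 2.5 days.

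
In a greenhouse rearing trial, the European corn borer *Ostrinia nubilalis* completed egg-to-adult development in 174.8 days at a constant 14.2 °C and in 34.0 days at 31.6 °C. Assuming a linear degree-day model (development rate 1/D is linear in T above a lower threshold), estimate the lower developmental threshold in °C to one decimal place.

Under the model K = D·(T − T_b), so D₁·(T₁ − T_b) = D₂·(T₂ − T_b).
174.8·(14.2 − T_b) = 34.0·(31.6 − T_b)
T_b = (174.8·14.2 − 34.0·31.6) / (174.8 − 34.0) = 1407.76 / 140.8 = 9.998 °C ≈ 10.0 °C.

10.0 °C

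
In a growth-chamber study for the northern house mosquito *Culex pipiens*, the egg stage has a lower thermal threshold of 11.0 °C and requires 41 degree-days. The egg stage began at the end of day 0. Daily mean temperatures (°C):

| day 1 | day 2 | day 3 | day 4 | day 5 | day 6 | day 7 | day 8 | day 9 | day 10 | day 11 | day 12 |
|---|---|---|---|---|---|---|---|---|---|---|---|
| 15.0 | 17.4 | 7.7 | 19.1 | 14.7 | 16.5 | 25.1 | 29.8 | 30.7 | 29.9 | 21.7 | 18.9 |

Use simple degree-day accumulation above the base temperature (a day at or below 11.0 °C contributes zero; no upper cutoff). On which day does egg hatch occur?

Daily DD above 11.0 °C: 4.0, 6.4, 0.0, 8.1, 3.7, 5.5, 14.1, 18.8, 19.7, 18.9, 10.7, 7.9.
Cumulative: 4.0, 10.4, 10.4, 18.5, 22.2, 27.7, 41.8, 60.6, 80.3, 99.2, 109.9, 117.8.
The total first reaches 41 DD on day 7.

day 7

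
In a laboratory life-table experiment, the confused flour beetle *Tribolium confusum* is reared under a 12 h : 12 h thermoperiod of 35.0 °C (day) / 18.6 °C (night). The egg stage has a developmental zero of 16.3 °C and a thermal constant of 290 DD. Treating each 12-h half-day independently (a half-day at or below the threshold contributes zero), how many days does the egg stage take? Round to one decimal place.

27.6 days

Day half: max(0, 35.0 − 16.3) × 0.5 = 18.7 × 0.5 = 9.35 DD.
Night half: max(0, 18.6 − 16.3) × 0.5 = 2.3 × 0.5 = 1.15 DD.
Per 24 h: 10.50 DD/day.
Duration = 290 / 10.50 = 27.619 ≈ 27.6 days.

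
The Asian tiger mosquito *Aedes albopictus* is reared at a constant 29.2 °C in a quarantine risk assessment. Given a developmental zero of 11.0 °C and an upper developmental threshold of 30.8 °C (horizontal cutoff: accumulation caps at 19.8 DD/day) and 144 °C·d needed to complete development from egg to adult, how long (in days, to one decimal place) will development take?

Daily accumulation = 29.2 − 11.0 = 18.2 DD/day.
Duration = 144 / 18.2 = 7.912 ≈ 7.9 days.

7.9 days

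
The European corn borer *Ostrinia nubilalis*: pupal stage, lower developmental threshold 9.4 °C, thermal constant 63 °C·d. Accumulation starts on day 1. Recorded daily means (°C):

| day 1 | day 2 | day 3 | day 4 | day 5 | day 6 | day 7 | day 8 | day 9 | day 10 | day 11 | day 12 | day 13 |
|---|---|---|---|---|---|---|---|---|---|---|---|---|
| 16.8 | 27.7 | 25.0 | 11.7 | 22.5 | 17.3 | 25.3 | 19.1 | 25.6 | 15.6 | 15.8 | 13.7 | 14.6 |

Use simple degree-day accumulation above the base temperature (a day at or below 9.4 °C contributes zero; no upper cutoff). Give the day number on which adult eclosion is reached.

day 6

Daily DD above 9.4 °C: 7.4, 18.3, 15.6, 2.3, 13.1, 7.9, 15.9, 9.7, 16.2, 6.2, 6.4, 4.3, 5.2.
Cumulative: 7.4, 25.7, 41.3, 43.6, 56.7, 64.6, 80.5, 90.2, 106.4, 112.6, 119.0, 123.3, 128.5.
The total first reaches 63 DD on day 6.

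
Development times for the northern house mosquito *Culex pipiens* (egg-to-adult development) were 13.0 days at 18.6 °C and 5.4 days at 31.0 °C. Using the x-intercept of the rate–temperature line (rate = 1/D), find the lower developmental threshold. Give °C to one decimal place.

Under the model K = D·(T − T_b), so D₁·(T₁ − T_b) = D₂·(T₂ − T_b).
13.0·(18.6 − T_b) = 5.4·(31.0 − T_b)
T_b = (13.0·18.6 − 5.4·31.0) / (13.0 − 5.4) = 74.40 / 7.6 = 9.789 °C ≈ 9.8 °C.

9.8 °C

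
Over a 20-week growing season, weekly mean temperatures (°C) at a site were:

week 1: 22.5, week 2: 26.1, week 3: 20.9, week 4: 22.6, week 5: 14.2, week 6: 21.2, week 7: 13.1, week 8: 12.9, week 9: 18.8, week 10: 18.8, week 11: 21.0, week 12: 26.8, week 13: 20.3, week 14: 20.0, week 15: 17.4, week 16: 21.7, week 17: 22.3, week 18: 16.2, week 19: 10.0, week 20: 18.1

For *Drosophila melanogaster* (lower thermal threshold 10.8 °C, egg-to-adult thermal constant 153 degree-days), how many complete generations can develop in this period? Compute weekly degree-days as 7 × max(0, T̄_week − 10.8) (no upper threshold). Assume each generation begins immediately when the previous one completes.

Weekly DD (7 × max(0, T̄ − 10.8)): 81.9, 107.1, 70.7, 82.6, 23.8, 72.8, 16.1, 14.7, 56.0, 56.0, 71.4, 112.0, 66.5, 64.4, 46.2, 76.3, 80.5, 37.8, 0.0, 51.1.
Season total = 1187.9 DD.
Complete generations = ⌊1187.9 / 153⌋ = 7.

7 generations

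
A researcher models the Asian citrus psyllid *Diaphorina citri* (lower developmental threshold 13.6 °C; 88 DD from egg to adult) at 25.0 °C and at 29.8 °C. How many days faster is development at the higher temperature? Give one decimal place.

At 25.0 °C: 88 / (25.0 − 13.6) = 88 / 11.4 = 7.719 d.
At 29.8 °C: 88 / (29.8 − 13.6) = 88 / 16.2 = 5.432 d.
Difference = |7.719 − 5.432| = 2.287 ≈ 2.3 days.

2.3 days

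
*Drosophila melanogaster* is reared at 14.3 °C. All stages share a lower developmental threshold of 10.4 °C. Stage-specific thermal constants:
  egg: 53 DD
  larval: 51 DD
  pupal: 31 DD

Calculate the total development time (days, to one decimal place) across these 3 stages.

34.6 days

Daily accumulation at 14.3 °C = 14.3 − 10.4 = 3.9 DD/day.
Total K = 53 + 51 + 31 = 135 DD.
Total duration = 135 / 3.9 = 34.615 ≈ 34.6 days.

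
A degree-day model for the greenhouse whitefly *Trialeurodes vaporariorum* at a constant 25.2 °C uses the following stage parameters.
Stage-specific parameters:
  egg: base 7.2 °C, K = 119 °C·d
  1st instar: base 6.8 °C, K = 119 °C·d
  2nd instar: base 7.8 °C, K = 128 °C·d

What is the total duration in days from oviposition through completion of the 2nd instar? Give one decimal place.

egg: 119 / (25.2 − 7.2) = 119 / 18.0 = 6.611 d.
1st instar: 119 / (25.2 − 6.8) = 119 / 18.4 = 6.467 d.
2nd instar: 128 / (25.2 − 7.8) = 128 / 17.4 = 7.356 d.
Sum = 20.435 ≈ 20.4 days.

20.4 days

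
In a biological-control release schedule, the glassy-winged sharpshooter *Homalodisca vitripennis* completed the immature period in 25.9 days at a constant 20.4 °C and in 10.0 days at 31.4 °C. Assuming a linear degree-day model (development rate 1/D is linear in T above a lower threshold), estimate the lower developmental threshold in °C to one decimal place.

13.5 °C

Equal thermal constants: D₁(T₁ − T_b) = D₂(T₂ − T_b).
25.9·(20.4 − T_b) = 10.0·(31.4 − T_b)
T_b = (25.9·20.4 − 10.0·31.4) / (25.9 − 10.0) = 214.36 / 15.9 = 13.482 °C ≈ 13.5 °C.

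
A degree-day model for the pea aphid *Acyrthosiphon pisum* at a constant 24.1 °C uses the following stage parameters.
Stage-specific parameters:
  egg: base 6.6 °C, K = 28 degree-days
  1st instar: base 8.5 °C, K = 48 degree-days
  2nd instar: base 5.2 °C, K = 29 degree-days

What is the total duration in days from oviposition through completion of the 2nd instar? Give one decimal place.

6.2 days

egg: 28 / (24.1 − 6.6) = 28 / 17.5 = 1.600 d.
1st instar: 48 / (24.1 − 8.5) = 48 / 15.6 = 3.077 d.
2nd instar: 29 / (24.1 − 5.2) = 29 / 18.9 = 1.534 d.
Sum = 6.211 ≈ 6.2 days.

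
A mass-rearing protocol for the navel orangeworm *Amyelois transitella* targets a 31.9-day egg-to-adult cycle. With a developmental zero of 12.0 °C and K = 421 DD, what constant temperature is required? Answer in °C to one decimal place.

25.2 °C

Required daily accumulation = 421 / 31.9 = 13.197 DD/day.
T = T_base + 13.197 = 12.0 + 13.197 = 25.197 ≈ 25.2 °C.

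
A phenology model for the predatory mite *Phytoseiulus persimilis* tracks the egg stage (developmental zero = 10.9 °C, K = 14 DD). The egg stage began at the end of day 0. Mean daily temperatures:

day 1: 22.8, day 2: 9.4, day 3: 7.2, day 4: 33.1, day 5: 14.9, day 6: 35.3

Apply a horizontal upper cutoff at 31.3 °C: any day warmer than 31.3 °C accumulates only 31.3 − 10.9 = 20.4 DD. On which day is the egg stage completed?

day 4

Daily DD above 10.9 °C (capped at 20.4): 11.9, 0.0, 0.0, 20.4, 4.0, 20.4.
Cumulative: 11.9, 11.9, 11.9, 32.3, 36.3, 56.7.
The total first reaches 14 DD on day 4.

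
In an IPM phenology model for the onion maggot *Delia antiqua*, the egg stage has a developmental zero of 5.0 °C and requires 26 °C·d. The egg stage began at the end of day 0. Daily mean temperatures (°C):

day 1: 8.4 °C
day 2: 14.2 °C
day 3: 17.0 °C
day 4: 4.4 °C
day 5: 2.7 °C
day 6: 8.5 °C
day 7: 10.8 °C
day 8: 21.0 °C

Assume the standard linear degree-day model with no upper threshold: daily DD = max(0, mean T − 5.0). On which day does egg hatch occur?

Daily DD above 5.0 °C: 3.4, 9.2, 12.0, 0.0, 0.0, 3.5, 5.8, 16.0.
Cumulative: 3.4, 12.6, 24.6, 24.6, 24.6, 28.1, 33.9, 49.9.
The total first reaches 26 DD on day 6.

day 6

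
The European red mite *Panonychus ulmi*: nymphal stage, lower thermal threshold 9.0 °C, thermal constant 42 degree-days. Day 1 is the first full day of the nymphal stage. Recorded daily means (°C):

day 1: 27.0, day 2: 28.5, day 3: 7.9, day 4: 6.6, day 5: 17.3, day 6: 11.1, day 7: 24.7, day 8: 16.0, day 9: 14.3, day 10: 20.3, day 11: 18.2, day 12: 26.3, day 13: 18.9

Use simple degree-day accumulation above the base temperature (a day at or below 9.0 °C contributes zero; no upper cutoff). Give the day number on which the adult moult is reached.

Daily DD above 9.0 °C: 18.0, 19.5, 0.0, 0.0, 8.3, 2.1, 15.7, 7.0, 5.3, 11.3, 9.2, 17.3, 9.9.
Cumulative: 18.0, 37.5, 37.5, 37.5, 45.8, 47.9, 63.6, 70.6, 75.9, 87.2, 96.4, 113.7, 123.6.
The total first reaches 42 DD on day 5.

day 5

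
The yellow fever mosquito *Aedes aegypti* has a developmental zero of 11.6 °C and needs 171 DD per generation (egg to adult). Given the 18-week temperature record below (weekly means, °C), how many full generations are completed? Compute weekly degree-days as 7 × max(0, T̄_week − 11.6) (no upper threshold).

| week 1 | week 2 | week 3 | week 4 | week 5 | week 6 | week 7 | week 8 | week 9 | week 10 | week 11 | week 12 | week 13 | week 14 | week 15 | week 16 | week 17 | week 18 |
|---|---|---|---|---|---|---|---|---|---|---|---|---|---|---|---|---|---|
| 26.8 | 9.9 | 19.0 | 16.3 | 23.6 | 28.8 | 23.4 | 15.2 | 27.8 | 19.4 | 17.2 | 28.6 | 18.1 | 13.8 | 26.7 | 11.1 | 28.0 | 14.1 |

6 generations

Weekly DD (7 × max(0, T̄ − 11.6)): 106.4, 0.0, 51.8, 32.9, 84.0, 120.4, 82.6, 25.2, 113.4, 54.6, 39.2, 119.0, 45.5, 15.4, 105.7, 0.0, 114.8, 17.5.
Season total = 1128.4 DD.
Complete generations = ⌊1128.4 / 171⌋ = 6.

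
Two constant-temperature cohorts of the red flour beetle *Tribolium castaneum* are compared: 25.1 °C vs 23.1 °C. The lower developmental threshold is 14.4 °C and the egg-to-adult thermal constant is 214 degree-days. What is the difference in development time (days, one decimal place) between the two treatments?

At 25.1 °C: 214 / (25.1 − 14.4) = 214 / 10.7 = 20.000 d.
At 23.1 °C: 214 / (23.1 − 14.4) = 214 / 8.7 = 24.598 d.
Difference = |20.000 − 24.598| = 4.598 ≈ 4.6 days.

4.6 days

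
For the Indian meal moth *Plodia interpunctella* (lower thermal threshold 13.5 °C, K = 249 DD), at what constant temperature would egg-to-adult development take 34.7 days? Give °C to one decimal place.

Required daily accumulation = 249 / 34.7 = 7.176 DD/day.
T = T_base + 7.176 = 13.5 + 7.176 = 20.676 ≈ 20.7 °C.

20.7 °C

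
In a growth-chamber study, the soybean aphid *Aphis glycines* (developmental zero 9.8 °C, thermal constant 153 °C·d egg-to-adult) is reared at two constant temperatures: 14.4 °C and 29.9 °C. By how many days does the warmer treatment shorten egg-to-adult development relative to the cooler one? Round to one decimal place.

At 14.4 °C: 153 / (14.4 − 9.8) = 153 / 4.6 = 33.261 d.
At 29.9 °C: 153 / (29.9 − 9.8) = 153 / 20.1 = 7.612 d.
Difference = |33.261 − 7.612| = 25.649 ≈ 25.6 days.

25.6 days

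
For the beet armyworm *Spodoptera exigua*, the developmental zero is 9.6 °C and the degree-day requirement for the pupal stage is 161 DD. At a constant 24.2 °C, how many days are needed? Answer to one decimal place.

11.0 days

Daily accumulation = 24.2 − 9.6 = 14.6 DD/day.
Duration = 161 / 14.6 = 11.027 ≈ 11.0 days.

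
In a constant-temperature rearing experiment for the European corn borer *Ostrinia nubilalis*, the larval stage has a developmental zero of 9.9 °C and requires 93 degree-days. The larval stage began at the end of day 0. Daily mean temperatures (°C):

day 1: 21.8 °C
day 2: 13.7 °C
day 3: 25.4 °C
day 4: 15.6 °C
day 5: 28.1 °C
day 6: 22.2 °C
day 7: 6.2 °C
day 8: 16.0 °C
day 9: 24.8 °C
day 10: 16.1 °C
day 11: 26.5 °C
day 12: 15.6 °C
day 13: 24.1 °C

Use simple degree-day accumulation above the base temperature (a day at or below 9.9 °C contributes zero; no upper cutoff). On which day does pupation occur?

Daily DD above 9.9 °C: 11.9, 3.8, 15.5, 5.7, 18.2, 12.3, 0.0, 6.1, 14.9, 6.2, 16.6, 5.7, 14.2.
Cumulative: 11.9, 15.7, 31.2, 36.9, 55.1, 67.4, 67.4, 73.5, 88.4, 94.6, 111.2, 116.9, 131.1.
The total first reaches 93 DD on day 10.

day 10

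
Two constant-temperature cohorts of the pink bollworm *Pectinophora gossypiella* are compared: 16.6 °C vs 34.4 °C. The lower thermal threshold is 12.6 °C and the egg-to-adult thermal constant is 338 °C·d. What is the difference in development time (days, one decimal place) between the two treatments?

At 16.6 °C: 338 / (16.6 − 12.6) = 338 / 4.0 = 84.500 d.
At 34.4 °C: 338 / (34.4 − 12.6) = 338 / 21.8 = 15.505 d.
Difference = |84.500 − 15.505| = 68.995 ≈ 69.0 days.

69.0 days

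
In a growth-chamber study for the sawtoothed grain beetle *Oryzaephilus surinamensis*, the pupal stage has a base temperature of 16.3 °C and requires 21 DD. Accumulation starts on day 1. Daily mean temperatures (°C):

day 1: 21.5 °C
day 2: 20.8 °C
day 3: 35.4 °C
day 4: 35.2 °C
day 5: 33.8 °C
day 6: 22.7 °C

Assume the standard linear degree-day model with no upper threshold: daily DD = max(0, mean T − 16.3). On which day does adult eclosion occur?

Daily DD above 16.3 °C: 5.2, 4.5, 19.1, 18.9, 17.5, 6.4.
Cumulative: 5.2, 9.7, 28.8, 47.7, 65.2, 71.6.
The total first reaches 21 DD on day 3.

day 3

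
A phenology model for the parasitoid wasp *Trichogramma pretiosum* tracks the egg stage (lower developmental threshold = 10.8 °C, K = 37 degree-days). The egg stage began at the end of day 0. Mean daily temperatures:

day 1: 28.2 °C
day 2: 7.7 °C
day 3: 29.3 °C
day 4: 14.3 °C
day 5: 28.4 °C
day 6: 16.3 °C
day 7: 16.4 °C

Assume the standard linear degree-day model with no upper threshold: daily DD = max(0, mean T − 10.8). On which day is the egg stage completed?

day 4

Daily DD above 10.8 °C: 17.4, 0.0, 18.5, 3.5, 17.6, 5.5, 5.6.
Cumulative: 17.4, 17.4, 35.9, 39.4, 57.0, 62.5, 68.1.
The total first reaches 37 DD on day 4.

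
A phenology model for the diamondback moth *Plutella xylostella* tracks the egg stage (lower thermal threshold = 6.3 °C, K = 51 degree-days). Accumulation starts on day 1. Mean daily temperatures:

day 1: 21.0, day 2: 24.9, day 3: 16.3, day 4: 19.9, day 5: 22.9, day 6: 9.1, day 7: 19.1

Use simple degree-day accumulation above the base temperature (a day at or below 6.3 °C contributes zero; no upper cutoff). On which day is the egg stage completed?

Daily DD above 6.3 °C: 14.7, 18.6, 10.0, 13.6, 16.6, 2.8, 12.8.
Cumulative: 14.7, 33.3, 43.3, 56.9, 73.5, 76.3, 89.1.
The total first reaches 51 DD on day 4.

day 4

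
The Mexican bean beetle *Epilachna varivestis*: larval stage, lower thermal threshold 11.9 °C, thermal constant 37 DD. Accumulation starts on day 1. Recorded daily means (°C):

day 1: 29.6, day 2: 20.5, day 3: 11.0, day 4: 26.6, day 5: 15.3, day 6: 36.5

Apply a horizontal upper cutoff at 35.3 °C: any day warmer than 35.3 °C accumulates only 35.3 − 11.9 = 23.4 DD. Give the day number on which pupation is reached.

day 4

Daily DD above 11.9 °C (capped at 23.4): 17.7, 8.6, 0.0, 14.7, 3.4, 23.4.
Cumulative: 17.7, 26.3, 26.3, 41.0, 44.4, 67.8.
The total first reaches 37 DD on day 4.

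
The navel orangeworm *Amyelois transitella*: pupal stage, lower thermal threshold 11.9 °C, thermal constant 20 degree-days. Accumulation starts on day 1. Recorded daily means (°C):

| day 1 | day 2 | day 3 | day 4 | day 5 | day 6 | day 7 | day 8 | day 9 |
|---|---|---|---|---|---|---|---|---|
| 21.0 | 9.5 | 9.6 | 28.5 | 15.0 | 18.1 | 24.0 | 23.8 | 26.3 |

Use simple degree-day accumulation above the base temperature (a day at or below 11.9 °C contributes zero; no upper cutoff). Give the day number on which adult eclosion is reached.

day 4

Daily DD above 11.9 °C: 9.1, 0.0, 0.0, 16.6, 3.1, 6.2, 12.1, 11.9, 14.4.
Cumulative: 9.1, 9.1, 9.1, 25.7, 28.8, 35.0, 47.1, 59.0, 73.4.
The total first reaches 20 DD on day 4.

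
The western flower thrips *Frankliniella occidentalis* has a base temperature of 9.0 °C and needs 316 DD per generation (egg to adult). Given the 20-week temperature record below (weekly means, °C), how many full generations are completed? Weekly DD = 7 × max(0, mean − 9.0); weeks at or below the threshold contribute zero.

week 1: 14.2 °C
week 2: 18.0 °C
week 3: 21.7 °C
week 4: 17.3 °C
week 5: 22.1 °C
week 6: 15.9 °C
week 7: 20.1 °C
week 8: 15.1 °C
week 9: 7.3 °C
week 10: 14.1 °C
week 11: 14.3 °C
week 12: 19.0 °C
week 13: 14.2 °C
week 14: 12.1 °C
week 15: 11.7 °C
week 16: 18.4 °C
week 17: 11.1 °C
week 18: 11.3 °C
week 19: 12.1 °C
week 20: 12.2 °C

Weekly DD (7 × max(0, T̄ − 9.0)): 36.4, 63.0, 88.9, 58.1, 91.7, 48.3, 77.7, 42.7, 0.0, 35.7, 37.1, 70.0, 36.4, 21.7, 18.9, 65.8, 14.7, 16.1, 21.7, 22.4.
Season total = 867.3 DD.
Complete generations = ⌊867.3 / 316⌋ = 2.

2 generations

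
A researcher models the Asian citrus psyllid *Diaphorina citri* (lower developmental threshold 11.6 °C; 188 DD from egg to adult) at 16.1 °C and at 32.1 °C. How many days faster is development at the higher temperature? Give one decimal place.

At 16.1 °C: 188 / (16.1 − 11.6) = 188 / 4.5 = 41.778 d.
At 32.1 °C: 188 / (32.1 − 11.6) = 188 / 20.5 = 9.171 d.
Difference = |41.778 − 9.171| = 32.607 ≈ 32.6 days.

32.6 days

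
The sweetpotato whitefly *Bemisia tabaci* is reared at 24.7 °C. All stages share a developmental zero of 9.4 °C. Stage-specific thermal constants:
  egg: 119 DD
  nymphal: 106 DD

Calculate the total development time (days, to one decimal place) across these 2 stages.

Daily accumulation at 24.7 °C = 24.7 − 9.4 = 15.3 DD/day.
Total K = 119 + 106 = 225 DD.
Total duration = 225 / 15.3 = 14.706 ≈ 14.7 days.

14.7 days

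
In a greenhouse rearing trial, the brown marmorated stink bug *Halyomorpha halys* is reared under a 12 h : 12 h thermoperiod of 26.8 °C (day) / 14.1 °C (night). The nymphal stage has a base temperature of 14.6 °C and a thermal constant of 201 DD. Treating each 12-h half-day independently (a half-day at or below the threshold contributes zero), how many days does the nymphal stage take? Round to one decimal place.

Day half: max(0, 26.8 − 14.6) × 0.5 = 12.2 × 0.5 = 6.10 DD.
Night half: max(0, 14.1 − 14.6) × 0.5 = 0.0 × 0.5 = 0.00 DD.
Per 24 h: 6.10 DD/day.
Duration = 201 / 6.10 = 32.951 ≈ 33.0 days.

33.0 days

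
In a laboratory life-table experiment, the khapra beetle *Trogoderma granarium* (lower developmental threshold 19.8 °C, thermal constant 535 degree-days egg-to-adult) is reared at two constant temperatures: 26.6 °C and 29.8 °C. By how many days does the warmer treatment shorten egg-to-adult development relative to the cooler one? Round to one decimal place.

At 26.6 °C: 535 / (26.6 − 19.8) = 535 / 6.8 = 78.676 d.
At 29.8 °C: 535 / (29.8 − 19.8) = 535 / 10.0 = 53.500 d.
Difference = |78.676 − 53.500| = 25.176 ≈ 25.2 days.

25.2 days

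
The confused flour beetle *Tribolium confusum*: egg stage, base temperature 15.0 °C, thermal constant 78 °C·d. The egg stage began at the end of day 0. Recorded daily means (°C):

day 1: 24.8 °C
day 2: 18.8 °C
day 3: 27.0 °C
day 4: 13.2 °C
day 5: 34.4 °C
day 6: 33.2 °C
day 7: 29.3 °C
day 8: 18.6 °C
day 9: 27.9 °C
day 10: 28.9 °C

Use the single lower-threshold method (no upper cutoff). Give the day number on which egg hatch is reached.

Daily DD above 15.0 °C: 9.8, 3.8, 12.0, 0.0, 19.4, 18.2, 14.3, 3.6, 12.9, 13.9.
Cumulative: 9.8, 13.6, 25.6, 25.6, 45.0, 63.2, 77.5, 81.1, 94.0, 107.9.
The total first reaches 78 DD on day 8.

day 8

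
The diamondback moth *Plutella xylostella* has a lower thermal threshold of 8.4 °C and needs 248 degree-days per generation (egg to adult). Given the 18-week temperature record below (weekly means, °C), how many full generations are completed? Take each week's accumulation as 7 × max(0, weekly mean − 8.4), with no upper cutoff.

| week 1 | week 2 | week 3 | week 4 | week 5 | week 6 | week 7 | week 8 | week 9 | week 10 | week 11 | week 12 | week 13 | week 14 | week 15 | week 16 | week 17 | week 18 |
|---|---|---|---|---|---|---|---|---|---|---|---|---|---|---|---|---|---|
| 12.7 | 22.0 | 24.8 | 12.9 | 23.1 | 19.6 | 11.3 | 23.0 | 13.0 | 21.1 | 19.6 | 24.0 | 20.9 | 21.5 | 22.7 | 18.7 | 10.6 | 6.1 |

Weekly DD (7 × max(0, T̄ − 8.4)): 30.1, 95.2, 114.8, 31.5, 102.9, 78.4, 20.3, 102.2, 32.2, 88.9, 78.4, 109.2, 87.5, 91.7, 100.1, 72.1, 15.4, 0.0.
Season total = 1250.9 DD.
Complete generations = ⌊1250.9 / 248⌋ = 5.

5 generations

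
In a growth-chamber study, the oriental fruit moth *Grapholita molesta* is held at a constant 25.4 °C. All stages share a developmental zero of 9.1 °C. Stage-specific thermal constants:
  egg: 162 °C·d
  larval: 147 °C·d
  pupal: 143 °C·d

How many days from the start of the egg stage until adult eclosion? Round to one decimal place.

27.7 days

Daily accumulation at 25.4 °C = 25.4 − 9.1 = 16.3 DD/day.
Total K = 162 + 147 + 143 = 452 DD.
Total duration = 452 / 16.3 = 27.730 ≈ 27.7 days.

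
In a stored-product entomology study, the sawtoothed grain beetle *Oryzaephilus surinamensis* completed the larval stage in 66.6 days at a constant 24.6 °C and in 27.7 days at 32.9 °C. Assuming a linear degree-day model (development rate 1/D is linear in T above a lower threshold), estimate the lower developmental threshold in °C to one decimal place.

18.7 °C

Equal thermal constants: D₁(T₁ − T_b) = D₂(T₂ − T_b).
66.6·(24.6 − T_b) = 27.7·(32.9 − T_b)
T_b = (66.6·24.6 − 27.7·32.9) / (66.6 − 27.7) = 727.03 / 38.9 = 18.690 °C ≈ 18.7 °C.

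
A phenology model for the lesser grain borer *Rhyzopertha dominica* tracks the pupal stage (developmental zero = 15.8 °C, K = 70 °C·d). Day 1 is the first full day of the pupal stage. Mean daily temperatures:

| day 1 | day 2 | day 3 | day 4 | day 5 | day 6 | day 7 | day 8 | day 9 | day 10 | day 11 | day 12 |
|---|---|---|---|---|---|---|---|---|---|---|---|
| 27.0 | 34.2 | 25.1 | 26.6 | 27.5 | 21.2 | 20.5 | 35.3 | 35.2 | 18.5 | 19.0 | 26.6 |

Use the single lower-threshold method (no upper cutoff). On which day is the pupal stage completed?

day 7

Daily DD above 15.8 °C: 11.2, 18.4, 9.3, 10.8, 11.7, 5.4, 4.7, 19.5, 19.4, 2.7, 3.2, 10.8.
Cumulative: 11.2, 29.6, 38.9, 49.7, 61.4, 66.8, 71.5, 91.0, 110.4, 113.1, 116.3, 127.1.
The total first reaches 70 DD on day 7.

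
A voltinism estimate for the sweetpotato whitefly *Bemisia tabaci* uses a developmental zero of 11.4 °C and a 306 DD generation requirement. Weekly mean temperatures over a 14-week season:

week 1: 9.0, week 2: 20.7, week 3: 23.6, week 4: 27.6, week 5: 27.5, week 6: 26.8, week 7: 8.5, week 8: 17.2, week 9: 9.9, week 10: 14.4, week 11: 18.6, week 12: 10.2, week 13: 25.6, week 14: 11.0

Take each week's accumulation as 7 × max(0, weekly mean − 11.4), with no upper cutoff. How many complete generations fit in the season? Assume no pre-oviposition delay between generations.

2 generations

Weekly DD (7 × max(0, T̄ − 11.4)): 0.0, 65.1, 85.4, 113.4, 112.7, 107.8, 0.0, 40.6, 0.0, 21.0, 50.4, 0.0, 99.4, 0.0.
Season total = 695.8 DD.
Complete generations = ⌊695.8 / 306⌋ = 2.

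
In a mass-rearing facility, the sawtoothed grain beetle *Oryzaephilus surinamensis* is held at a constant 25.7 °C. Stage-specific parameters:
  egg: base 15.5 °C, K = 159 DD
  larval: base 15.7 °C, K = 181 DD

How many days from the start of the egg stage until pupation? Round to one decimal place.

egg: 159 / (25.7 − 15.5) = 159 / 10.2 = 15.588 d.
larval: 181 / (25.7 − 15.7) = 181 / 10.0 = 18.100 d.
Sum = 33.688 ≈ 33.7 days.

33.7 days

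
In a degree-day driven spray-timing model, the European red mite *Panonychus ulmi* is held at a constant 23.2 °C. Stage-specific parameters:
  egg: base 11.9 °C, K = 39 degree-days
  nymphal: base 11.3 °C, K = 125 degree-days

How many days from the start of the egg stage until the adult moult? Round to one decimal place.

14.0 days

egg: 39 / (23.2 − 11.9) = 39 / 11.3 = 3.451 d.
nymphal: 125 / (23.2 − 11.3) = 125 / 11.9 = 10.504 d.
Sum = 13.956 ≈ 14.0 days.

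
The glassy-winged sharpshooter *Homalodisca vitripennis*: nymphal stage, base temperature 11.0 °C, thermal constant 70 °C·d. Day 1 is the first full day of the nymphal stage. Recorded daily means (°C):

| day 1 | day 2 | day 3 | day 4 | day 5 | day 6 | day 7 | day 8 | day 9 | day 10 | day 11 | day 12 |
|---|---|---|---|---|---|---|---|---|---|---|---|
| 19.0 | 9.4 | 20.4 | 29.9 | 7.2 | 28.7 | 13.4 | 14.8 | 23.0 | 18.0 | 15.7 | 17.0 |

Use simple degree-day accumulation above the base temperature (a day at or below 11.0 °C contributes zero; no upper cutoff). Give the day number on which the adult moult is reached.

Daily DD above 11.0 °C: 8.0, 0.0, 9.4, 18.9, 0.0, 17.7, 2.4, 3.8, 12.0, 7.0, 4.7, 6.0.
Cumulative: 8.0, 8.0, 17.4, 36.3, 36.3, 54.0, 56.4, 60.2, 72.2, 79.2, 83.9, 89.9.
The total first reaches 70 DD on day 9.

day 9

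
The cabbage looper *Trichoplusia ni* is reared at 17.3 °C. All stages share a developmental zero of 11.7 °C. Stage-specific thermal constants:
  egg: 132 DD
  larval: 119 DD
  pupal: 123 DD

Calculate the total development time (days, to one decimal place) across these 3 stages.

66.8 days

Daily accumulation at 17.3 °C = 17.3 − 11.7 = 5.6 DD/day.
Total K = 132 + 119 + 123 = 374 DD.
Total duration = 374 / 5.6 = 66.786 ≈ 66.8 days.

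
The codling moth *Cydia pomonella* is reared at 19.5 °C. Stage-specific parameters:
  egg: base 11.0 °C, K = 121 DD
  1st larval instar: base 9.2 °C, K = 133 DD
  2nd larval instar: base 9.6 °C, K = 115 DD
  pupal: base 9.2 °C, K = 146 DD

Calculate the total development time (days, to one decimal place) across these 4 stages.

egg: 121 / (19.5 − 11.0) = 121 / 8.5 = 14.235 d.
1st larval instar: 133 / (19.5 − 9.2) = 133 / 10.3 = 12.913 d.
2nd larval instar: 115 / (19.5 − 9.6) = 115 / 9.9 = 11.616 d.
pupal: 146 / (19.5 − 9.2) = 146 / 10.3 = 14.175 d.
Sum = 52.939 ≈ 52.9 days.

52.9 days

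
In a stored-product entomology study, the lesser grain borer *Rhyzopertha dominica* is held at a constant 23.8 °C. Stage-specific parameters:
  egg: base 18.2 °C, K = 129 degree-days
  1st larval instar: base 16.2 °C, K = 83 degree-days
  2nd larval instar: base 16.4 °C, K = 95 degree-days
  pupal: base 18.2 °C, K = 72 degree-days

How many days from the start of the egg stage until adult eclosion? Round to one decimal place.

59.7 days

egg: 129 / (23.8 − 18.2) = 129 / 5.6 = 23.036 d.
1st larval instar: 83 / (23.8 − 16.2) = 83 / 7.6 = 10.921 d.
2nd larval instar: 95 / (23.8 − 16.4) = 95 / 7.4 = 12.838 d.
pupal: 72 / (23.8 − 18.2) = 72 / 5.6 = 12.857 d.
Sum = 59.652 ≈ 59.7 days.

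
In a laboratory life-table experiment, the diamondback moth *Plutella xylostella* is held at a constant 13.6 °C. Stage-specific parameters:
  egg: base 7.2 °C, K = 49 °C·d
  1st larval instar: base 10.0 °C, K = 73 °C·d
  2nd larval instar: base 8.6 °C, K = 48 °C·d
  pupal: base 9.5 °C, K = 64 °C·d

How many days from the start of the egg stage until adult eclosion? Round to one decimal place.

egg: 49 / (13.6 − 7.2) = 49 / 6.4 = 7.656 d.
1st larval instar: 73 / (13.6 − 10.0) = 73 / 3.6 = 20.278 d.
2nd larval instar: 48 / (13.6 − 8.6) = 48 / 5.0 = 9.600 d.
pupal: 64 / (13.6 − 9.5) = 64 / 4.1 = 15.610 d.
Sum = 53.144 ≈ 53.1 days.

53.1 days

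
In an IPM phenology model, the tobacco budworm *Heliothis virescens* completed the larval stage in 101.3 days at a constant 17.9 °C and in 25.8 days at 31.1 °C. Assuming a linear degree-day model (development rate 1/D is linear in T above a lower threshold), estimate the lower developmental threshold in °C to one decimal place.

13.4 °C

Linear rate model ⇒ the product D·(T − T_b) is constant across temperatures.
101.3·(17.9 − T_b) = 25.8·(31.1 − T_b)
T_b = (101.3·17.9 − 25.8·31.1) / (101.3 − 25.8) = 1010.89 / 75.5 = 13.389 °C ≈ 13.4 °C.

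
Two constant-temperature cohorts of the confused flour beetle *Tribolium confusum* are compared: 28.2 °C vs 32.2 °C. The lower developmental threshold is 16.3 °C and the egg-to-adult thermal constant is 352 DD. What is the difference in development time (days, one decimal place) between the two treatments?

At 28.2 °C: 352 / (28.2 − 16.3) = 352 / 11.9 = 29.580 d.
At 32.2 °C: 352 / (32.2 − 16.3) = 352 / 15.9 = 22.138 d.
Difference = |29.580 − 22.138| = 7.441 ≈ 7.4 days.

7.4 days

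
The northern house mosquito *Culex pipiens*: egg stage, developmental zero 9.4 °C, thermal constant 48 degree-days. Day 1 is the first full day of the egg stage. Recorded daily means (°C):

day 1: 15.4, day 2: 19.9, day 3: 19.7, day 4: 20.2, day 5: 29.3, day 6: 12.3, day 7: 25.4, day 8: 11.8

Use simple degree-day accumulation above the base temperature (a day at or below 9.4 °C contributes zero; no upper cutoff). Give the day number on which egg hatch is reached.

Daily DD above 9.4 °C: 6.0, 10.5, 10.3, 10.8, 19.9, 2.9, 16.0, 2.4.
Cumulative: 6.0, 16.5, 26.8, 37.6, 57.5, 60.4, 76.4, 78.8.
The total first reaches 48 DD on day 5.

day 5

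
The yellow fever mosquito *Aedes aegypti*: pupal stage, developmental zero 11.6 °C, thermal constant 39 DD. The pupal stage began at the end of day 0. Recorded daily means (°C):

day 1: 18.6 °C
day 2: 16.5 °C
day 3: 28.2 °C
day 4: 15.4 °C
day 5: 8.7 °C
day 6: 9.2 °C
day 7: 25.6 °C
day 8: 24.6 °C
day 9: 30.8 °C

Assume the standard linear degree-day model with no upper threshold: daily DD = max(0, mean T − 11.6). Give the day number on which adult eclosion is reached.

Daily DD above 11.6 °C: 7.0, 4.9, 16.6, 3.8, 0.0, 0.0, 14.0, 13.0, 19.2.
Cumulative: 7.0, 11.9, 28.5, 32.3, 32.3, 32.3, 46.3, 59.3, 78.5.
The total first reaches 39 DD on day 7.

day 7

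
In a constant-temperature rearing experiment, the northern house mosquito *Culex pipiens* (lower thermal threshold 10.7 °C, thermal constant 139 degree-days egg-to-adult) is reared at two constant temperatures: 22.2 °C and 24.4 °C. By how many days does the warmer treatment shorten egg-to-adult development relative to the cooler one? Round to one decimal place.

1.9 days

At 22.2 °C: 139 / (22.2 − 10.7) = 139 / 11.5 = 12.087 d.
At 24.4 °C: 139 / (24.4 − 10.7) = 139 / 13.7 = 10.146 d.
Difference = |12.087 − 10.146| = 1.941 ≈ 1.9 days.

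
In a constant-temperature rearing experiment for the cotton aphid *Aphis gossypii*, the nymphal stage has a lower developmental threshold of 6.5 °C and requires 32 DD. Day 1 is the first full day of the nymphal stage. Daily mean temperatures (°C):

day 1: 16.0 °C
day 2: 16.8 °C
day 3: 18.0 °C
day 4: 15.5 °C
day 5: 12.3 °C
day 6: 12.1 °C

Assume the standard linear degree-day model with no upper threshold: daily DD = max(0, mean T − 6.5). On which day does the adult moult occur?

Daily DD above 6.5 °C: 9.5, 10.3, 11.5, 9.0, 5.8, 5.6.
Cumulative: 9.5, 19.8, 31.3, 40.3, 46.1, 51.7.
The total first reaches 32 DD on day 4.

day 4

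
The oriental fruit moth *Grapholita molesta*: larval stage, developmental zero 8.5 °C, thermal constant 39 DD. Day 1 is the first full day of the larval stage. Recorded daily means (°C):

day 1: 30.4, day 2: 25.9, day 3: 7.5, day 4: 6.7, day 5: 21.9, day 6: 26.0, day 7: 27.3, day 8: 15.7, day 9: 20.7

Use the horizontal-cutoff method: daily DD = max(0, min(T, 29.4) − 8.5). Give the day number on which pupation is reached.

day 5

Daily DD above 8.5 °C (capped at 20.9): 20.9, 17.4, 0.0, 0.0, 13.4, 17.5, 18.8, 7.2, 12.2.
Cumulative: 20.9, 38.3, 38.3, 38.3, 51.7, 69.2, 88.0, 95.2, 107.4.
The total first reaches 39 DD on day 5.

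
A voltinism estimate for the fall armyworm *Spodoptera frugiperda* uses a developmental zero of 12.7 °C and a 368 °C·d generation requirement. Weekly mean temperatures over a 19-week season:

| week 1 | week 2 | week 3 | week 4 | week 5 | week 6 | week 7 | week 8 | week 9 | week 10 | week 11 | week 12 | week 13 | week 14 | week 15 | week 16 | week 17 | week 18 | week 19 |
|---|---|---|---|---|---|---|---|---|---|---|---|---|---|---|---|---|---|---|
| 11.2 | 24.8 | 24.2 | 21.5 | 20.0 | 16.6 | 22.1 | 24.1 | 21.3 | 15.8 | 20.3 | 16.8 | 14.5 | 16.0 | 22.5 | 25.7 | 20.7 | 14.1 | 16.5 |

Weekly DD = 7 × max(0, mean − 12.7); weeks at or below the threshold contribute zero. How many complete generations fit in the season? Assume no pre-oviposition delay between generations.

2 generations

Weekly DD (7 × max(0, T̄ − 12.7)): 0.0, 84.7, 80.5, 61.6, 51.1, 27.3, 65.8, 79.8, 60.2, 21.7, 53.2, 28.7, 12.6, 23.1, 68.6, 91.0, 56.0, 9.8, 26.6.
Season total = 902.3 DD.
Complete generations = ⌊902.3 / 368⌋ = 2.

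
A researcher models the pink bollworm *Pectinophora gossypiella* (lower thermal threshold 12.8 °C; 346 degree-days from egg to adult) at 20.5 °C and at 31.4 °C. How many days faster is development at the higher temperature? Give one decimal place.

At 20.5 °C: 346 / (20.5 − 12.8) = 346 / 7.7 = 44.935 d.
At 31.4 °C: 346 / (31.4 − 12.8) = 346 / 18.6 = 18.602 d.
Difference = |44.935 − 18.602| = 26.333 ≈ 26.3 days.

26.3 days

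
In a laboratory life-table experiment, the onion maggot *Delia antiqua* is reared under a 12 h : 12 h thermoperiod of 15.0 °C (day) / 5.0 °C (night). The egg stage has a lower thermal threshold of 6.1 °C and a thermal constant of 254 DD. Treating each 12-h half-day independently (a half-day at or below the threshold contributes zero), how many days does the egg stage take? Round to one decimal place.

Day half: max(0, 15.0 − 6.1) × 0.5 = 8.9 × 0.5 = 4.45 DD.
Night half: max(0, 5.0 − 6.1) × 0.5 = 0.0 × 0.5 = 0.00 DD.
Per 24 h: 4.45 DD/day.
Duration = 254 / 4.45 = 57.079 ≈ 57.1 days.

57.1 days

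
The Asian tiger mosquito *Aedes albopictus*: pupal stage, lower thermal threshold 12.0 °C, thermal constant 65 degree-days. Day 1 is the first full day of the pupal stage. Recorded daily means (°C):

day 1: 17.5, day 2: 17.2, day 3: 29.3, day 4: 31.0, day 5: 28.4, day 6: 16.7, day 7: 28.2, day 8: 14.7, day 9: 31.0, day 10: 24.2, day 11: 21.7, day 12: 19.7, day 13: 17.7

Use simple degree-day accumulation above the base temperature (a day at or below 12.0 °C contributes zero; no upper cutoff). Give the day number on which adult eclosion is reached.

day 6

Daily DD above 12.0 °C: 5.5, 5.2, 17.3, 19.0, 16.4, 4.7, 16.2, 2.7, 19.0, 12.2, 9.7, 7.7, 5.7.
Cumulative: 5.5, 10.7, 28.0, 47.0, 63.4, 68.1, 84.3, 87.0, 106.0, 118.2, 127.9, 135.6, 141.3.
The total first reaches 65 DD on day 6.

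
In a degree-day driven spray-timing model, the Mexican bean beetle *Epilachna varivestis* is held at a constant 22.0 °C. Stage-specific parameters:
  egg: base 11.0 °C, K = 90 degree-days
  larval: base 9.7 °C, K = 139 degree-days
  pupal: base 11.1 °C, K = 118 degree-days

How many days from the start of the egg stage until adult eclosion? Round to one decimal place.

egg: 90 / (22.0 − 11.0) = 90 / 11.0 = 8.182 d.
larval: 139 / (22.0 − 9.7) = 139 / 12.3 = 11.301 d.
pupal: 118 / (22.0 − 11.1) = 118 / 10.9 = 10.826 d.
Sum = 30.308 ≈ 30.3 days.

30.3 days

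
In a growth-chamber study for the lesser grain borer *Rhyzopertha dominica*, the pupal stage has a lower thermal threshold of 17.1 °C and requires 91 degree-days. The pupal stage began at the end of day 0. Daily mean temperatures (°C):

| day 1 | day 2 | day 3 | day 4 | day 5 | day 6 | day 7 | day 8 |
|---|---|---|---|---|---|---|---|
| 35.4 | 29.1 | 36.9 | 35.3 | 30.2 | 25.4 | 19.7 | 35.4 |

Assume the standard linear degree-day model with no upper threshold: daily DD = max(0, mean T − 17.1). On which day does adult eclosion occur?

Daily DD above 17.1 °C: 18.3, 12.0, 19.8, 18.2, 13.1, 8.3, 2.6, 18.3.
Cumulative: 18.3, 30.3, 50.1, 68.3, 81.4, 89.7, 92.3, 110.6.
The total first reaches 91 DD on day 7.

day 7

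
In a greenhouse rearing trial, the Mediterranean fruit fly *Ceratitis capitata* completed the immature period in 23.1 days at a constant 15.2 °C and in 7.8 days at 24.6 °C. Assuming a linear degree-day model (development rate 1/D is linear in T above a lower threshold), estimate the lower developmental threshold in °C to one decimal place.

10.4 °C

Linear rate model ⇒ the product D·(T − T_b) is constant across temperatures.
23.1·(15.2 − T_b) = 7.8·(24.6 − T_b)
T_b = (23.1·15.2 − 7.8·24.6) / (23.1 − 7.8) = 159.24 / 15.3 = 10.408 °C ≈ 10.4 °C.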